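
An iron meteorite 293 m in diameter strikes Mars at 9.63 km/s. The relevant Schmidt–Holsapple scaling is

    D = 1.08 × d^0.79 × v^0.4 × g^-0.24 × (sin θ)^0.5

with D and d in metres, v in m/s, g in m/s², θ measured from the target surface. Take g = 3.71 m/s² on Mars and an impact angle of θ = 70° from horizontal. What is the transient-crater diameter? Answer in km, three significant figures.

D ≈ 2.66 km

In SI units: v = 9630 m/s.
d^0.79 = 293^0.79 = 88.88
v^0.4 = 9630^0.4 = 39.21
g^-0.24 = 3.71^-0.24 = 0.7300
(sin 70°)^0.5 = 0.9397^0.5 = 0.9694
D = 1.08 × 88.88 × 39.21 × 0.7300 × 0.9694 = 2663 m
   = 2.663 km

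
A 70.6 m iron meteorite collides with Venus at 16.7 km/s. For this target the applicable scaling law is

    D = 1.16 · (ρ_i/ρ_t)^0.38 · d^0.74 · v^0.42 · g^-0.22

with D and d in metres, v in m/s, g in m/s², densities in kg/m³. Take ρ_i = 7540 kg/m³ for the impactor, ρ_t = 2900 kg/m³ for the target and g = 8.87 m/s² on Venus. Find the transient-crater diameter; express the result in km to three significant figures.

D ≈ 1.43 km

In SI units: v = 16700 m/s.
(ρ_i/ρ_t)^0.38 = (7540/2900)^0.38 = 1.438
d^0.74 = 70.6^0.74 = 23.34
v^0.42 = 16700^0.42 = 59.37
g^-0.22 = 8.87^-0.22 = 0.6187
D = 1.16 × 1.438 × 23.34 × 59.37 × 0.6187 = 1430 m
   = 1.430 km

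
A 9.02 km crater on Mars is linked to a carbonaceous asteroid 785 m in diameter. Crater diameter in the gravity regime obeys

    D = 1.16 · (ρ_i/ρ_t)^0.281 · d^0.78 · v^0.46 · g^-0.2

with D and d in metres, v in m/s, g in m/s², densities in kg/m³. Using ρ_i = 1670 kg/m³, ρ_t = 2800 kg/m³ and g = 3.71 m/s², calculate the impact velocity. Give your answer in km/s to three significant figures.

v ≈ 8.59 km/s

Rearranging for v: v = [D / (1.16 · (1670/2800)^0.281 · 785^0.78 · 3.71^-0.2)]^(1/0.46).
D = 9020 m.
(1670/2800)^0.281 = 0.8648
785^0.78 = 181.1
3.71^-0.2 = 0.7694
Denominator = 1.16 × 0.8648 × 181.1 × 0.7694 = 139.8
D / 139.8 = 9020 / 139.8 = 64.52
v = 64.52^(1/0.46) = 64.52^2.1739 = 8592 m/s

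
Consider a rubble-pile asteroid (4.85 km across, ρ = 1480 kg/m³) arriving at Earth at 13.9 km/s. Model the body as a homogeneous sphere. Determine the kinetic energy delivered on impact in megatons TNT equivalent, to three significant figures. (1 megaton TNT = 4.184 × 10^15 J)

E ≈ 2.04 × 10^6 Mt TNT

d = 4850 m; v = 13900 m/s.
Mass m = (π/6) ρ d³ = (π/6) × 1480 × (4850)³ = 8.841 × 10^13 kg
E = ½ m v² = 0.5 × 8.841 × 10^13 × (13900)² = 8.541 × 10^21 J
   = 8.541 × 10^21 / 4.184×10^15 = 2.041 × 10^6 Mt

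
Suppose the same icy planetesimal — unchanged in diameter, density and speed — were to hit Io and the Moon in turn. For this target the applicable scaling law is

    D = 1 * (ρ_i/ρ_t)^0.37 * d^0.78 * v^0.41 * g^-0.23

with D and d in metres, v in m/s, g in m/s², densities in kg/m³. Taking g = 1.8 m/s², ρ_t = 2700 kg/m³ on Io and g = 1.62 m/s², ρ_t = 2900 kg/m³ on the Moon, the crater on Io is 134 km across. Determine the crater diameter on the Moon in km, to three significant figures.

D ≈ 134 km

The impactor-only factors (d, v, ρ_i) cancel in the ratio, leaving D_Moon/D_Io = (g_Moon/g_Io)^-0.23 · (ρ_t,Io/ρ_t,Moon)^0.37.
(1.62/1.8)^-0.23 = 0.9000^-0.23 = 1.025
(2700/2900)^0.37 = 0.9310^0.37 = 0.9739
Ratio = 1.025 × 0.9739 = 0.9982
D_Moon = 0.9982 × 134 km = 134 km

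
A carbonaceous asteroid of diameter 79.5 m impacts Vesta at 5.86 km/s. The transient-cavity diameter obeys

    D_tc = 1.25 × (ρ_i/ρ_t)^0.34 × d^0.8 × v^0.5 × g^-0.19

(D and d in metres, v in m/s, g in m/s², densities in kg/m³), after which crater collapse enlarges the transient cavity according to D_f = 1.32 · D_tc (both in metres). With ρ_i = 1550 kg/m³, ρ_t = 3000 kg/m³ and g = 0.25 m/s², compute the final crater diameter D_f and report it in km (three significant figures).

v = 5860 m/s.
(ρ_i/ρ_t)^0.34 = (1550/3000)^0.34 = 0.7989
d^0.8 = 79.5^0.8 = 33.14
v^0.5 = 5860^0.5 = 76.55
g^-0.19 = 0.25^-0.19 = 1.301
D_tc = 1.25 × 0.7989 × 33.14 × 76.55 × 1.301 = 3296 m
D_f = 1.32 × 3296 = 4351 m
     = 4.351 km

D_f ≈ 4.35 km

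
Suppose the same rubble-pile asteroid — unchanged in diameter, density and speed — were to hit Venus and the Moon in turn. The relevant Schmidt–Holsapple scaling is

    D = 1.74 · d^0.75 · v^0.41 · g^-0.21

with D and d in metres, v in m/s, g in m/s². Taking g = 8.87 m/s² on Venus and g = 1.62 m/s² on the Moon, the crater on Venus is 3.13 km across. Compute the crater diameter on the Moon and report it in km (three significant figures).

All impactor-dependent factors cancel in the ratio, leaving D_Moon/D_Venus = (g_Moon/g_Venus)^-0.21.
(1.62/8.87)^-0.21 = 0.1826^-0.21 = 1.429
D_Moon = 1.429 × 3.13 km = 4.47 km

D ≈ 4.47 km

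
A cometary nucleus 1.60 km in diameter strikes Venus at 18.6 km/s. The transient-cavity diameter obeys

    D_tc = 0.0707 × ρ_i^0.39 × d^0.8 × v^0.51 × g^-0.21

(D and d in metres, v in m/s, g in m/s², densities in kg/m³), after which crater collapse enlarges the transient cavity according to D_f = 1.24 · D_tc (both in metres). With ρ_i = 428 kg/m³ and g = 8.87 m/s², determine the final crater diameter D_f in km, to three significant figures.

In SI: d = 1600 m, v = 18600 m/s.
ρ_i^0.39 = 428^0.39 = 10.62
d^0.8 = 1600^0.8 = 365.8
v^0.51 = 18600^0.51 = 150.5
g^-0.21 = 8.87^-0.21 = 0.6323
D_tc = 0.0707 × 10.62 × 365.8 × 150.5 × 0.6323 = 26140 m
D_f = 1.24 × 26140 = 32414 m
     = 32.41 km

D_f ≈ 32.4 km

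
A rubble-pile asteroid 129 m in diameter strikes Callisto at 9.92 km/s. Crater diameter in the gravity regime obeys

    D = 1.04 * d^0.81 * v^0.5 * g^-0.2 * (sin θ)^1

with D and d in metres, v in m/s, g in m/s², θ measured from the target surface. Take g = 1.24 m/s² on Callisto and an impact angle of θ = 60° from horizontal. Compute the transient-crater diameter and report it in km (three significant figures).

In SI units: v = 9920 m/s.
d^0.81 = 129^0.81 = 51.24
v^0.5 = 9920^0.5 = 99.60
g^-0.2 = 1.24^-0.2 = 0.9579
(sin 60°)^1 = 0.8660^1 = 0.8660
D = 1.04 × 51.24 × 99.60 × 0.9579 × 0.8660 = 4403 m
   = 4.403 km

D ≈ 4.40 km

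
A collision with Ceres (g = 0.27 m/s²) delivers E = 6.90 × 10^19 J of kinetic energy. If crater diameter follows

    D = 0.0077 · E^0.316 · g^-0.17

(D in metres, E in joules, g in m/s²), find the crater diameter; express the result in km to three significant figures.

E^0.316 = (6.90 × 10^19)^0.316 = 1.858 × 10^6
g^-0.17 = 0.27^-0.17 = 1.249
D = 0.0077 × 1.858 × 10^6 × 1.249 = 17869 m
   = 17.87 km

D ≈ 17.9 km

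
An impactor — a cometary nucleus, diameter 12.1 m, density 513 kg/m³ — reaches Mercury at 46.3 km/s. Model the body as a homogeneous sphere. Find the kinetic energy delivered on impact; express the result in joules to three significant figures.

v = 46300 m/s.
Mass m = (π/6) ρ d³ = (π/6) × 513 × (12.1)³ = 4.759 × 10^5 kg
E = ½ m v² = 0.5 × 4.759 × 10^5 × (46300)² = 5.101 × 10^14 J

E ≈ 5.10 × 10^14 J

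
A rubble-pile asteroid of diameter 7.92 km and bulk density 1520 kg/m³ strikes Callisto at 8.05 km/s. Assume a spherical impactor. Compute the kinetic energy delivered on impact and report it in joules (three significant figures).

E ≈ 1.28 × 10^22 J

d = 7920 m; v = 8050 m/s.
Mass m = (π/6) ρ d³ = (π/6) × 1520 × (7920)³ = 3.954 × 10^14 kg
E = ½ m v² = 0.5 × 3.954 × 10^14 × (8050)² = 1.281 × 10^22 J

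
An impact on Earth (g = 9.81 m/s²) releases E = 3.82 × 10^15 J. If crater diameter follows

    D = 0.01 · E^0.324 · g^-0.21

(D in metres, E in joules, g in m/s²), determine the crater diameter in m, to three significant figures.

D ≈ 692 m

E^0.324 = (3.82 × 10^15)^0.324 = 1.118 × 10^5
g^-0.21 = 9.81^-0.21 = 0.6191
D = 0.01 × 1.118 × 10^5 × 0.6191 = 692.2 m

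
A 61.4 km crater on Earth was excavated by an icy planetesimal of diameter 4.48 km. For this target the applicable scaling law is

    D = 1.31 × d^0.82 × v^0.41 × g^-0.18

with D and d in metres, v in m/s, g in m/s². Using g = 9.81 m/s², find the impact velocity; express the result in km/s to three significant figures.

Rearranging for v: v = [D / (1.31 · 4480^0.82 · 9.81^-0.18)]^(1/0.41).
D = 61400 m.
4480^0.82 = 986.4
9.81^-0.18 = 0.6630
Denominator = 1.31 × 986.4 × 0.6630 = 856.7
D / 856.7 = 61400 / 856.7 = 71.67
v = 71.67^(1/0.41) = 71.67^2.439 = 33509 m/s

v ≈ 33.5 km/s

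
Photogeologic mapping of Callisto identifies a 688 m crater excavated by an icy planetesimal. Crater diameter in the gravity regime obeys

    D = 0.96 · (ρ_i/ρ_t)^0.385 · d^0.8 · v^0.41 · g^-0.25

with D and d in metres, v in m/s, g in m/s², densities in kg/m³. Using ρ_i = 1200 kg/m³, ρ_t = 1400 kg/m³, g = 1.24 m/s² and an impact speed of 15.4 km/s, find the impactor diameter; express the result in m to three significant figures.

d ≈ 30.5 m

Rearranging for d: d = [D / (0.96 · (1200/1400)^0.385 · 15400^0.41 · 1.24^-0.25)]^(1/0.8).
(1200/1400)^0.385 = 0.9424
15400^0.41 = 52.11
1.24^-0.25 = 0.9476
Denominator = 0.96 × 0.9424 × 52.11 × 0.9476 = 44.67
D / 44.67 = 688 / 44.67 = 15.40
d = 15.40^(1/0.8) = 15.40^1.25 = 30.51 m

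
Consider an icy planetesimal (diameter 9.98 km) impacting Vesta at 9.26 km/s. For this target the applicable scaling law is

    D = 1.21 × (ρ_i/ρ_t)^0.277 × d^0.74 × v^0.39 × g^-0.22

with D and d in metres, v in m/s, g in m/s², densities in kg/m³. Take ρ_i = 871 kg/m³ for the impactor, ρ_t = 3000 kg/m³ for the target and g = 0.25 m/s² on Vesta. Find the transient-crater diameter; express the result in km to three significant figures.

In SI units: d = 9980 m, v = 9260 m/s.
(ρ_i/ρ_t)^0.277 = (871/3000)^0.277 = 0.7099
d^0.74 = 9980^0.74 = 910.7
v^0.39 = 9260^0.39 = 35.24
g^-0.22 = 0.25^-0.22 = 1.357
D = 1.21 × 0.7099 × 910.7 × 35.24 × 1.357 = 37409 m
   = 37.41 km

D ≈ 37.4 km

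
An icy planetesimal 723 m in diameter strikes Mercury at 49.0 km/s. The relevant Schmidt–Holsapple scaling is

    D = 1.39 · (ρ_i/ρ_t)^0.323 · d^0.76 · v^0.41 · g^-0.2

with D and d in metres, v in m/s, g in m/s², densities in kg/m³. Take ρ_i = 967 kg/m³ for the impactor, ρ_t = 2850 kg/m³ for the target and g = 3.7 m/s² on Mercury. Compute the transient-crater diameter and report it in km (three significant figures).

In SI units: v = 49000 m/s.
(ρ_i/ρ_t)^0.323 = (967/2850)^0.323 = 0.7053
d^0.76 = 723^0.76 = 148.9
v^0.41 = 49000^0.41 = 83.75
g^-0.2 = 3.7^-0.2 = 0.7698
D = 1.39 × 0.7053 × 148.9 × 83.75 × 0.7698 = 9411 m
   = 9.411 km

D ≈ 9.41 km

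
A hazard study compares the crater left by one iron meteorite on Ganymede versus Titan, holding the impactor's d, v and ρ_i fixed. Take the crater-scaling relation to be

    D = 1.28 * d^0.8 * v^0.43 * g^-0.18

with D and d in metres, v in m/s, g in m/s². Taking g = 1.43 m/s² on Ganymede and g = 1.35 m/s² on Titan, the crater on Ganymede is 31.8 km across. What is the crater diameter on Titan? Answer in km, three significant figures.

All impactor-dependent factors cancel in the ratio, leaving D_Titan/D_Ganymede = (g_Titan/g_Ganymede)^-0.18.
(1.35/1.43)^-0.18 = 0.9441^-0.18 = 1.010
D_Titan = 1.010 × 31.8 km = 32.1 km

D ≈ 32.1 km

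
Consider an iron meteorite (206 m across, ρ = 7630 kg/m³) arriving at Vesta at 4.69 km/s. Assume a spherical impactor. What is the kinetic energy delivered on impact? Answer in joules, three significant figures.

E ≈ 3.84 × 10^17 J

v = 4690 m/s.
Mass m = (π/6) ρ d³ = (π/6) × 7630 × (206)³ = 3.492 × 10^10 kg
E = ½ m v² = 0.5 × 3.492 × 10^10 × (4690)² = 3.841 × 10^17 J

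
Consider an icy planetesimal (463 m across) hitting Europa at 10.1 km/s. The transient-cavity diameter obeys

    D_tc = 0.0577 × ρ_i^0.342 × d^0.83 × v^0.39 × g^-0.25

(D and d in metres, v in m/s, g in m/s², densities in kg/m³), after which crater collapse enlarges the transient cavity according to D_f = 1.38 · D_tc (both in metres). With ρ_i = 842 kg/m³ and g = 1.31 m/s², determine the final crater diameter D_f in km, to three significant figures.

v = 10100 m/s.
ρ_i^0.342 = 842^0.342 = 10.01
d^0.83 = 463^0.83 = 163.1
v^0.39 = 10100^0.39 = 36.45
g^-0.25 = 1.31^-0.25 = 0.9347
D_tc = 0.0577 × 10.01 × 163.1 × 36.45 × 0.9347 = 3209 m
D_f = 1.38 × 3209 = 4428 m
     = 4.428 km

D_f ≈ 4.43 km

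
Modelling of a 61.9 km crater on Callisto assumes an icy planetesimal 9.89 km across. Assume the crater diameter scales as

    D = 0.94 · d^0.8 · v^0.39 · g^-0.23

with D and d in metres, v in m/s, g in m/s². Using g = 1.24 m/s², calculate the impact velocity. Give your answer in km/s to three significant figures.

v ≈ 16.4 km/s

Rearranging for v: v = [D / (0.94 · 9890^0.8 · 1.24^-0.23)]^(1/0.39).
D = 61900 m.
9890^0.8 = 1571
1.24^-0.23 = 0.9517
Denominator = 0.94 × 1571 × 0.9517 = 1405
D / 1405 = 61900 / 1405 = 44.06
v = 44.06^(1/0.39) = 44.06^2.5641 = 16425 m/s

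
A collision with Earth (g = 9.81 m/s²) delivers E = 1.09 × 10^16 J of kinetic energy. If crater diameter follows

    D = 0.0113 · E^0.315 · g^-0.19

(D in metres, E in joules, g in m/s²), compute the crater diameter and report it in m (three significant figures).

E^0.315 = (1.09 × 10^16)^0.315 = 1.127 × 10^5
g^-0.19 = 9.81^-0.19 = 0.6480
D = 0.0113 × 1.127 × 10^5 × 0.6480 = 825.2 m

D ≈ 825 m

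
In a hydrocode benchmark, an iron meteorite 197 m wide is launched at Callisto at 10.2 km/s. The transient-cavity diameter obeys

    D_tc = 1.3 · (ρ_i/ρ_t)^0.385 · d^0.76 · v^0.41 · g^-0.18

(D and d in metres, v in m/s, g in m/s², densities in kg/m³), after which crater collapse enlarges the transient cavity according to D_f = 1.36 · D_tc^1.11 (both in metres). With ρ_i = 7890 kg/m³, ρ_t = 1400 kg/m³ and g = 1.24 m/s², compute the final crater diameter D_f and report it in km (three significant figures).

D_f ≈ 21.0 km

v = 10200 m/s.
(ρ_i/ρ_t)^0.385 = (7890/1400)^0.385 = 1.946
d^0.76 = 197^0.76 = 55.44
v^0.41 = 10200^0.41 = 44.01
g^-0.18 = 1.24^-0.18 = 0.9620
D_tc = 1.3 × 1.946 × 55.44 × 44.01 × 0.9620 = 5938 m
D_f = 1.36 × (5938)^1.11 = 21003 m
     = 21.00 km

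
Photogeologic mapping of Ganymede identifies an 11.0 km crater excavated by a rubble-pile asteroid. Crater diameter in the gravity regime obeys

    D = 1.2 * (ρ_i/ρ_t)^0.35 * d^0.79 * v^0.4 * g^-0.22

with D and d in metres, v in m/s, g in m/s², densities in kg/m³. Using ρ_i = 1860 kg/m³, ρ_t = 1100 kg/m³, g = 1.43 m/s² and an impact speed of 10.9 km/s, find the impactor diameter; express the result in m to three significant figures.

d ≈ 819 m

Rearranging for d: d = [D / (1.2 · (1860/1100)^0.35 · 10900^0.4 · 1.43^-0.22)]^(1/0.79).
D = 11000 m.
(1860/1100)^0.35 = 1.202
10900^0.4 = 41.21
1.43^-0.22 = 0.9243
Denominator = 1.2 × 1.202 × 41.21 × 0.9243 = 54.94
D / 54.94 = 11000 / 54.94 = 200.2
d = 200.2^(1/0.79) = 200.2^1.2658 = 818.8 m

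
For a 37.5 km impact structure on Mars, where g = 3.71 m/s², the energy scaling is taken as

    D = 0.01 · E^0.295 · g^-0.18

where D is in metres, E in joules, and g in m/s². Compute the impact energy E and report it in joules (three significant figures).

E ≈ 4.29 × 10^22 J

Rearranging: E = [D / (0.01 · g^-0.18)]^(1/0.295).
D = 37500 m.
g^-0.18 = 3.71^-0.18 = 0.7898
D / (0.01 × 0.7898) = 37500 / (7.898 × 10^-3) = 4.748 × 10^6
E = (4.748 × 10^6)^3.3898 = 4.286 × 10^22 J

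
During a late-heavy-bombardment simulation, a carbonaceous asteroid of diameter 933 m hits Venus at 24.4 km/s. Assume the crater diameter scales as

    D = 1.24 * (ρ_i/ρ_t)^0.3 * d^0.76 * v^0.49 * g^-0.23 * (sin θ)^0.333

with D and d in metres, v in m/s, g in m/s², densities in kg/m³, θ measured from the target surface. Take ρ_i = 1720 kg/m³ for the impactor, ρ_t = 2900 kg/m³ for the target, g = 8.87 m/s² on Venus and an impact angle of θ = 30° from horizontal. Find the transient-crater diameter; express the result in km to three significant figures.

D ≈ 13.0 km

In SI units: v = 24400 m/s.
(ρ_i/ρ_t)^0.3 = (1720/2900)^0.3 = 0.8549
d^0.76 = 933^0.76 = 180.8
v^0.49 = 24400^0.49 = 141.2
g^-0.23 = 8.87^-0.23 = 0.6053
(sin 30°)^0.333 = 0.5000^0.333 = 0.7939
D = 1.24 × 0.8549 × 180.8 × 141.2 × 0.6053 × 0.7939 = 13005 m
   = 13.00 km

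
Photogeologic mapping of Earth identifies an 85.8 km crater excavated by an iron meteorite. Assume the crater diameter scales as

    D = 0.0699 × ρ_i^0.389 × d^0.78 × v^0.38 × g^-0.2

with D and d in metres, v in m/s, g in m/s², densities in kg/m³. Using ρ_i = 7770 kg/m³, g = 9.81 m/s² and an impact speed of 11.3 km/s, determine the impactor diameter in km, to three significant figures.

Rearranging for d: d = [D / (0.0699 · 7770^0.389 · 11300^0.38 · 9.81^-0.2)]^(1/0.78).
D = 85800 m.
7770^0.389 = 32.61
11300^0.38 = 34.69
9.81^-0.2 = 0.6334
Denominator = 0.0699 × 32.61 × 34.69 × 0.6334 = 50.09
D / 50.09 = 85800 / 50.09 = 1713
d = 1713^(1/0.78) = 1713^1.2821 = 13996 m

d ≈ 14.0 km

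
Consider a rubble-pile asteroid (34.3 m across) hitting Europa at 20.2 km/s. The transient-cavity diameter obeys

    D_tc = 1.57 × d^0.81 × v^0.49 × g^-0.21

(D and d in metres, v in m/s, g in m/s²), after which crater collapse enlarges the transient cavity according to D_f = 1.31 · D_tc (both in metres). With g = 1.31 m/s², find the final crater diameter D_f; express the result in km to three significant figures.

D_f ≈ 4.38 km

v = 20200 m/s.
d^0.81 = 34.3^0.81 = 17.52
v^0.49 = 20200^0.49 = 128.7
g^-0.21 = 1.31^-0.21 = 0.9449
D_tc = 1.57 × 17.52 × 128.7 × 0.9449 = 3345 m
D_f = 1.31 × 3345 = 4382 m
     = 4.382 km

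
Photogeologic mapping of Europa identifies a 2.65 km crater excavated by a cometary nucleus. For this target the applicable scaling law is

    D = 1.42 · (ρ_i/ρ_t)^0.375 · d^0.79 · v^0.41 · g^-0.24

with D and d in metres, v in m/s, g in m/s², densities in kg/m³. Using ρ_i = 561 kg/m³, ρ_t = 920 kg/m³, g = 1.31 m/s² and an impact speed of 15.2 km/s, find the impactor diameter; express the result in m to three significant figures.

Rearranging for d: d = [D / (1.42 · (561/920)^0.375 · 15200^0.41 · 1.31^-0.24)]^(1/0.79).
D = 2650 m.
(561/920)^0.375 = 0.8307
15200^0.41 = 51.83
1.31^-0.24 = 0.9372
Denominator = 1.42 × 0.8307 × 51.83 × 0.9372 = 57.30
D / 57.30 = 2650 / 57.30 = 46.25
d = 46.25^(1/0.79) = 46.25^1.2658 = 128.1 m

d ≈ 128 m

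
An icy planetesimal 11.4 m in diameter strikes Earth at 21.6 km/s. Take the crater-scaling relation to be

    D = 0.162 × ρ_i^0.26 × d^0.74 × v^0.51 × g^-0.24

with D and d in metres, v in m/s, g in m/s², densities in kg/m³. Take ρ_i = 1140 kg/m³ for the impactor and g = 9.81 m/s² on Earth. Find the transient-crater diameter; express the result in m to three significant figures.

In SI units: v = 21600 m/s.
ρ_i^0.26 = 1140^0.26 = 6.234
d^0.74 = 11.4^0.74 = 6.055
v^0.51 = 21600^0.51 = 162.4
g^-0.24 = 9.81^-0.24 = 0.5781
D = 0.162 × 6.234 × 6.055 × 162.4 × 0.5781 = 574.1 m

D ≈ 574 m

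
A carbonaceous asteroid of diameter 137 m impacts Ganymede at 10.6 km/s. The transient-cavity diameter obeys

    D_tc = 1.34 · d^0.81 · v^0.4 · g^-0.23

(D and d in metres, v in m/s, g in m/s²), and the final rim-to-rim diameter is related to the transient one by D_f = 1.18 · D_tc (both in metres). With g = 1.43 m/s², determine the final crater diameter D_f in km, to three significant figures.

v = 10600 m/s.
d^0.81 = 137^0.81 = 53.80
v^0.4 = 10600^0.4 = 40.75
g^-0.23 = 1.43^-0.23 = 0.9210
D_tc = 1.34 × 53.80 × 40.75 × 0.9210 = 2706 m
D_f = 1.18 × 2706 = 3193 m
     = 3.193 km

D_f ≈ 3.19 km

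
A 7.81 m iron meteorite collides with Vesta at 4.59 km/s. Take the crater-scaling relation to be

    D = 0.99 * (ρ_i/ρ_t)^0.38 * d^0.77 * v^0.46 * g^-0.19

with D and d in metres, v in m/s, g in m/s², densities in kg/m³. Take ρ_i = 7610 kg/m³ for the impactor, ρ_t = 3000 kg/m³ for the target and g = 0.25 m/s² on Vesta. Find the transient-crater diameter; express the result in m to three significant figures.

D ≈ 432 m

In SI units: v = 4590 m/s.
(ρ_i/ρ_t)^0.38 = (7610/3000)^0.38 = 1.424
d^0.77 = 7.81^0.77 = 4.868
v^0.46 = 4590^0.46 = 48.35
g^-0.19 = 0.25^-0.19 = 1.301
D = 0.99 × 1.424 × 4.868 × 48.35 × 1.301 = 431.7 m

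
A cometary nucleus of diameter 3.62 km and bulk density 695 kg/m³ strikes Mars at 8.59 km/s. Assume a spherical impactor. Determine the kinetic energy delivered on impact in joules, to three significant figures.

E ≈ 6.37 × 10^20 J

d = 3620 m; v = 8590 m/s.
Mass m = (π/6) ρ d³ = (π/6) × 695 × (3620)³ = 1.726 × 10^13 kg
E = ½ m v² = 0.5 × 1.726 × 10^13 × (8590)² = 6.368 × 10^20 J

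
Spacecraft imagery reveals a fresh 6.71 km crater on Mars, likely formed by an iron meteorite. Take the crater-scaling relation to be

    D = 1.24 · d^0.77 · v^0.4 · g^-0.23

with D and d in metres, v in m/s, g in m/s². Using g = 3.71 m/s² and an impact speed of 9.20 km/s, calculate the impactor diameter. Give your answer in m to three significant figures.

Rearranging for d: d = [D / (1.24 · 9200^0.4 · 3.71^-0.23)]^(1/0.77).
D = 6710 m.
9200^0.4 = 38.50
3.71^-0.23 = 0.7397
Denominator = 1.24 × 38.50 × 0.7397 = 35.31
D / 35.31 = 6710 / 35.31 = 190.0
d = 190.0^(1/0.77) = 190.0^1.2987 = 910.8 m

d ≈ 911 m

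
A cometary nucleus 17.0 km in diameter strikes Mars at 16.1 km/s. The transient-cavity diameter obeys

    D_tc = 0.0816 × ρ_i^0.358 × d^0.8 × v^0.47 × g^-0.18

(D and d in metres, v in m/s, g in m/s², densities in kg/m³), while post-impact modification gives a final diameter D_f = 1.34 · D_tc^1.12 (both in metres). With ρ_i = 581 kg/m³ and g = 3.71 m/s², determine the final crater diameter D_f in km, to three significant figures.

D_f ≈ 807 km

In SI: d = 17000 m, v = 16100 m/s.
ρ_i^0.358 = 581^0.358 = 9.763
d^0.8 = 17000^0.8 = 2423
v^0.47 = 16100^0.47 = 94.89
g^-0.18 = 3.71^-0.18 = 0.7898
D_tc = 0.0816 × 9.763 × 2423 × 94.89 × 0.7898 = 1.447 × 10^5 m
D_f = 1.34 × (1.447 × 10^5)^1.12 = 8.069 × 10^5 m
     = 806.9 km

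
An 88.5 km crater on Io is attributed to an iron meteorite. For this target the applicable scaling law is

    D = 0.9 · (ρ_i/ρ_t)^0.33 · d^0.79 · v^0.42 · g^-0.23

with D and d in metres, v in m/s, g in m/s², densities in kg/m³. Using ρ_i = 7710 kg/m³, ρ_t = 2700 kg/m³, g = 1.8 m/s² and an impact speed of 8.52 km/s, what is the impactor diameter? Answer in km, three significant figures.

Rearranging for d: d = [D / (0.9 · (7710/2700)^0.33 · 8520^0.42 · 1.8^-0.23)]^(1/0.79).
D = 88500 m.
(7710/2700)^0.33 = 1.414
8520^0.42 = 44.75
1.8^-0.23 = 0.8735
Denominator = 0.9 × 1.414 × 44.75 × 0.8735 = 49.74
D / 49.74 = 88500 / 49.74 = 1779
d = 1779^(1/0.79) = 1779^1.2658 = 13004 m

d ≈ 13.0 km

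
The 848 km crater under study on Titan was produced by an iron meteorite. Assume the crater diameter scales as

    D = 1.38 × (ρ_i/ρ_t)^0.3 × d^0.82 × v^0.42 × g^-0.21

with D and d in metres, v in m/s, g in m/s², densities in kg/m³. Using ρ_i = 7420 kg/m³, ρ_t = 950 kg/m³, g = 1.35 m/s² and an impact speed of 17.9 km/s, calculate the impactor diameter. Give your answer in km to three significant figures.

Rearranging for d: d = [D / (1.38 · (7420/950)^0.3 · 17900^0.42 · 1.35^-0.21)]^(1/0.82).
D = 848000 m.
(7420/950)^0.3 = 1.853
17900^0.42 = 61.12
1.35^-0.21 = 0.9389
Denominator = 1.38 × 1.853 × 61.12 × 0.9389 = 146.7
D / 146.7 = 848000 / 146.7 = 5781
d = 5781^(1/0.82) = 5781^1.2195 = 38705 m

d ≈ 38.7 km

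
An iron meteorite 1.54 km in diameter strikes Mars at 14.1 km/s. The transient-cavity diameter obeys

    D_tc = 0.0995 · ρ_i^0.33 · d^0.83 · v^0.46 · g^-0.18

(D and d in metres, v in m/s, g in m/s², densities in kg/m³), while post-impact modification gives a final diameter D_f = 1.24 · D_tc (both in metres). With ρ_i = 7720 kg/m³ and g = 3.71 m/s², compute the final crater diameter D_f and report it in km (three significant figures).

D_f ≈ 67.0 km

In SI: d = 1540 m, v = 14100 m/s.
ρ_i^0.33 = 7720^0.33 = 19.18
d^0.83 = 1540^0.83 = 442.2
v^0.46 = 14100^0.46 = 81.03
g^-0.18 = 3.71^-0.18 = 0.7898
D_tc = 0.0995 × 19.18 × 442.2 × 81.03 × 0.7898 = 54010 m
D_f = 1.24 × 54010 = 66972 m
     = 66.97 km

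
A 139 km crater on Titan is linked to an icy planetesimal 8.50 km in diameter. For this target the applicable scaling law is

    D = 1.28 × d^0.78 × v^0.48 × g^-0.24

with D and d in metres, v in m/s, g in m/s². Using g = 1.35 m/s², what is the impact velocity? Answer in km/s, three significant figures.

Rearranging for v: v = [D / (1.28 · 8500^0.78 · 1.35^-0.24)]^(1/0.48).
D = 139000 m.
8500^0.78 = 1161
1.35^-0.24 = 0.9305
Denominator = 1.28 × 1161 × 0.9305 = 1383
D / 1383 = 139000 / 1383 = 100.5
v = 100.5^(1/0.48) = 100.5^2.0833 = 14829 m/s

v ≈ 14.8 km/s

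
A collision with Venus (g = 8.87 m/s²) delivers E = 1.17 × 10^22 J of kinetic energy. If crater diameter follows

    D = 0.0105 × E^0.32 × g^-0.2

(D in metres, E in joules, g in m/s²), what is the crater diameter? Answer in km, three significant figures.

D ≈ 78.2 km

E^0.32 = (1.17 × 10^22)^0.32 = 1.153 × 10^7
g^-0.2 = 8.87^-0.2 = 0.6463
D = 0.0105 × 1.153 × 10^7 × 0.6463 = 78244 m
   = 78.24 km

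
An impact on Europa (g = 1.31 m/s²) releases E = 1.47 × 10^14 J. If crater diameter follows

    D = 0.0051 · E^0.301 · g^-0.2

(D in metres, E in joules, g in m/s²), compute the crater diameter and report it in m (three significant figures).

D ≈ 88.8 m

E^0.301 = (1.47 × 10^14)^0.301 = 1.838 × 10^4
g^-0.2 = 1.31^-0.2 = 0.9474
D = 0.0051 × 1.838 × 10^4 × 0.9474 = 88.81 m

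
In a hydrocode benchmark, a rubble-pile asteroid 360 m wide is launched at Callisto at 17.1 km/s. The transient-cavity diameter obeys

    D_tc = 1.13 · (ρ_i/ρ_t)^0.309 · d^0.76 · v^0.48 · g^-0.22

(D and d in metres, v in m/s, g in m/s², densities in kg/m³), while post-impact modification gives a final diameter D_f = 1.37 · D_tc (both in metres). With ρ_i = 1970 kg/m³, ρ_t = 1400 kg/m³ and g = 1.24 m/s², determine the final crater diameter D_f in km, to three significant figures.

D_f ≈ 15.5 km

v = 17100 m/s.
(ρ_i/ρ_t)^0.309 = (1970/1400)^0.309 = 1.111
d^0.76 = 360^0.76 = 87.66
v^0.48 = 17100^0.48 = 107.6
g^-0.22 = 1.24^-0.22 = 0.9538
D_tc = 1.13 × 1.111 × 87.66 × 107.6 × 0.9538 = 11290 m
D_f = 1.37 × 11290 = 15467 m
     = 15.47 km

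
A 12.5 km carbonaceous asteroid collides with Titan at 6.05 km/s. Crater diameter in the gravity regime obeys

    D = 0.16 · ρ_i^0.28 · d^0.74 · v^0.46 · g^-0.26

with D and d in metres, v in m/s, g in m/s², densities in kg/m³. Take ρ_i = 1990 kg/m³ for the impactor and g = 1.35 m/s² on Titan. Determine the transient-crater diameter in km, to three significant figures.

In SI units: d = 12500 m, v = 6050 m/s.
ρ_i^0.28 = 1990^0.28 = 8.388
d^0.74 = 12500^0.74 = 1076
v^0.46 = 6050^0.46 = 54.90
g^-0.26 = 1.35^-0.26 = 0.9249
D = 0.16 × 8.388 × 1076 × 54.90 × 0.9249 = 73326 m
   = 73.33 km

D ≈ 73.3 km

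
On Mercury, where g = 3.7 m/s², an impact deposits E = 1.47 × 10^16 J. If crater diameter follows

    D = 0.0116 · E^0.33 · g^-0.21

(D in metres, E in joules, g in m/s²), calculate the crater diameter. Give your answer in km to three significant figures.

D ≈ 1.91 km

E^0.33 = (1.47 × 10^16)^0.33 = 2.164 × 10^5
g^-0.21 = 3.7^-0.21 = 0.7598
D = 0.0116 × 2.164 × 10^5 × 0.7598 = 1907 m
   = 1.907 km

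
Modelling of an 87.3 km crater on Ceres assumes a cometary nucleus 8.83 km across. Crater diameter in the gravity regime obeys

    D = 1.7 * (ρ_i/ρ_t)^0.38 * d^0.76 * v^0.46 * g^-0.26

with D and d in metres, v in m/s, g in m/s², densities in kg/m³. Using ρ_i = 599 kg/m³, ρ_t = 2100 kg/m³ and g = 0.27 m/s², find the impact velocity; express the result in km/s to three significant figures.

Rearranging for v: v = [D / (1.7 · (599/2100)^0.38 · 8830^0.76 · 0.27^-0.26)]^(1/0.46).
D = 87300 m.
(599/2100)^0.38 = 0.6208
8830^0.76 = 997.5
0.27^-0.26 = 1.406
Denominator = 1.7 × 0.6208 × 997.5 × 1.406 = 1480
D / 1480 = 87300 / 1480 = 58.99
v = 58.99^(1/0.46) = 58.99^2.1739 = 7071 m/s

v ≈ 7.07 km/s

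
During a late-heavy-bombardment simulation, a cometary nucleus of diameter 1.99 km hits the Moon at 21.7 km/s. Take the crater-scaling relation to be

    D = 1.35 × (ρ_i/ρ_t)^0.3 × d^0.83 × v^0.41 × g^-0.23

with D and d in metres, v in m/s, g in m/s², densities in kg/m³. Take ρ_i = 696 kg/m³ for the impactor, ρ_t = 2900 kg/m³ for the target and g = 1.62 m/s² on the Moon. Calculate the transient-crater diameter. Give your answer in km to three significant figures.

In SI units: d = 1990 m, v = 21700 m/s.
(ρ_i/ρ_t)^0.3 = (696/2900)^0.3 = 0.6517
d^0.83 = 1990^0.83 = 547.1
v^0.41 = 21700^0.41 = 59.97
g^-0.23 = 1.62^-0.23 = 0.8950
D = 1.35 × 0.6517 × 547.1 × 59.97 × 0.8950 = 25835 m
   = 25.83 km

D ≈ 25.8 km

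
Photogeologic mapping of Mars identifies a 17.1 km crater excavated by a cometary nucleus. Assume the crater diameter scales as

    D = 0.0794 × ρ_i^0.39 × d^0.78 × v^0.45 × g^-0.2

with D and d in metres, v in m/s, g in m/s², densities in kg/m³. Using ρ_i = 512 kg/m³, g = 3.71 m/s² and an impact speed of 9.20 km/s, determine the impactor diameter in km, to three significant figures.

d ≈ 2.20 km

Rearranging for d: d = [D / (0.0794 · 512^0.39 · 9200^0.45 · 3.71^-0.2)]^(1/0.78).
D = 17100 m.
512^0.39 = 11.39
9200^0.45 = 60.77
3.71^-0.2 = 0.7694
Denominator = 0.0794 × 11.39 × 60.77 × 0.7694 = 42.28
D / 42.28 = 17100 / 42.28 = 404.4
d = 404.4^(1/0.78) = 404.4^1.2821 = 2199 m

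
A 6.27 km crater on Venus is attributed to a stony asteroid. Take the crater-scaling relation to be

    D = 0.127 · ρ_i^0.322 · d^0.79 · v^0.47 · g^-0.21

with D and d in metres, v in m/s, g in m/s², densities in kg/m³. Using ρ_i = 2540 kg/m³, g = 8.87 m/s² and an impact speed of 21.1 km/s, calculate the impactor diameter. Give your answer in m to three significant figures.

d ≈ 171 m

Rearranging for d: d = [D / (0.127 · 2540^0.322 · 21100^0.47 · 8.87^-0.21)]^(1/0.79).
D = 6270 m.
2540^0.322 = 12.48
21100^0.47 = 107.7
8.87^-0.21 = 0.6323
Denominator = 0.127 × 12.48 × 107.7 × 0.6323 = 107.9
D / 107.9 = 6270 / 107.9 = 58.11
d = 58.11^(1/0.79) = 58.11^1.2658 = 171.1 m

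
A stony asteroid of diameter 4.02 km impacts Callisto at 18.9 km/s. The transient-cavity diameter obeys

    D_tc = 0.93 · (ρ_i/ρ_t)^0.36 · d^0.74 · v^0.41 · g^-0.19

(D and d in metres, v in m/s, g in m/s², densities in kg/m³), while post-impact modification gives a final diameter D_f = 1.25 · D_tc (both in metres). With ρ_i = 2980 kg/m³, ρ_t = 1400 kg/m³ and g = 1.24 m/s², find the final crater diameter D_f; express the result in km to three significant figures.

In SI: d = 4020 m, v = 18900 m/s.
(ρ_i/ρ_t)^0.36 = (2980/1400)^0.36 = 1.313
d^0.74 = 4020^0.74 = 464.7
v^0.41 = 18900^0.41 = 56.67
g^-0.19 = 1.24^-0.19 = 0.9600
D_tc = 0.93 × 1.313 × 464.7 × 56.67 × 0.9600 = 30870 m
D_f = 1.25 × 30870 = 38588 m
     = 38.59 km

D_f ≈ 38.6 km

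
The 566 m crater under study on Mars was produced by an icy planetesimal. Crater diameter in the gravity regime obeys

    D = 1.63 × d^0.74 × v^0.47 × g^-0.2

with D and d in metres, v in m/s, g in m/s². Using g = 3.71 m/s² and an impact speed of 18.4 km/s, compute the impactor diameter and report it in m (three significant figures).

d ≈ 7.56 m

Rearranging for d: d = [D / (1.63 · 18400^0.47 · 3.71^-0.2)]^(1/0.74).
18400^0.47 = 101.0
3.71^-0.2 = 0.7694
Denominator = 1.63 × 101.0 × 0.7694 = 126.7
D / 126.7 = 566 / 126.7 = 4.467
d = 4.467^(1/0.74) = 4.467^1.3514 = 7.558 m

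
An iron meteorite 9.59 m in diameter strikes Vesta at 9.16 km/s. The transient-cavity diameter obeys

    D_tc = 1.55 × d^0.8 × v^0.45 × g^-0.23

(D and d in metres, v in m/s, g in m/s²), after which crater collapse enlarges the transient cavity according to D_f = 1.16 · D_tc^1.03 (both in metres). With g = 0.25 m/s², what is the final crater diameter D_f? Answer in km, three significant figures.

D_f ≈ 1.12 km

v = 9160 m/s.
d^0.8 = 9.59^0.8 = 6.102
v^0.45 = 9160^0.45 = 60.65
g^-0.23 = 0.25^-0.23 = 1.376
D_tc = 1.55 × 6.102 × 60.65 × 1.376 = 789.3 m
D_f = 1.16 × (789.3)^1.03 = 1118 m
     = 1.118 km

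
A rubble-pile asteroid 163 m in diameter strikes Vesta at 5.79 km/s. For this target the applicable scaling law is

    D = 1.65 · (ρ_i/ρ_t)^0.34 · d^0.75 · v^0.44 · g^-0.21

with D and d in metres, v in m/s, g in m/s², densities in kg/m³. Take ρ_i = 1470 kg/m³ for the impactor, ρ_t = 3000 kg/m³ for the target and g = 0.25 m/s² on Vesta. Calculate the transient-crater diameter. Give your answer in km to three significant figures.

In SI units: v = 5790 m/s.
(ρ_i/ρ_t)^0.34 = (1470/3000)^0.34 = 0.7846
d^0.75 = 163^0.75 = 45.62
v^0.44 = 5790^0.44 = 45.25
g^-0.21 = 0.25^-0.21 = 1.338
D = 1.65 × 0.7846 × 45.62 × 45.25 × 1.338 = 3576 m
   = 3.576 km

D ≈ 3.58 km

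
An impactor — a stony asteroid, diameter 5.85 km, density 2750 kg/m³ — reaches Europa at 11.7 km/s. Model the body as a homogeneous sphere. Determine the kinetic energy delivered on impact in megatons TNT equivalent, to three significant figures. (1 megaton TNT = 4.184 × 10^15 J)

E ≈ 4.72 × 10^6 Mt TNT

d = 5850 m; v = 11700 m/s.
Mass m = (π/6) ρ d³ = (π/6) × 2750 × (5850)³ = 2.883 × 10^14 kg
E = ½ m v² = 0.5 × 2.883 × 10^14 × (11700)² = 1.973 × 10^22 J
   = 1.973 × 10^22 / 4.184×10^15 = 4.716 × 10^6 Mt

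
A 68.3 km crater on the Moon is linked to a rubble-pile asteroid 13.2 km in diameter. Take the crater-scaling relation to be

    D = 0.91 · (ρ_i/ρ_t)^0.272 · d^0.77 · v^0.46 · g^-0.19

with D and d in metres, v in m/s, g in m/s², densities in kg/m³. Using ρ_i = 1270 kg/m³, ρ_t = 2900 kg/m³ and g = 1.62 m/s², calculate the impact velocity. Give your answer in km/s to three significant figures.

v ≈ 9.99 km/s

Rearranging for v: v = [D / (0.91 · (1270/2900)^0.272 · 13200^0.77 · 1.62^-0.19)]^(1/0.46).
D = 68300 m.
(1270/2900)^0.272 = 0.7988
13200^0.77 = 1489
1.62^-0.19 = 0.9124
Denominator = 0.91 × 0.7988 × 1489 × 0.9124 = 987.6
D / 987.6 = 68300 / 987.6 = 69.16
v = 69.16^(1/0.46) = 69.16^2.1739 = 9992 m/s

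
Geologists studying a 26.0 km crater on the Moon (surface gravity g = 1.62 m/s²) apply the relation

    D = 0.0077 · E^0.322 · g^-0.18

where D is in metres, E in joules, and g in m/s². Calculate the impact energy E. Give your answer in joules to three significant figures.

E ≈ 2.47 × 10^20 J

Rearranging: E = [D / (0.0077 · g^-0.18)]^(1/0.322).
D = 26000 m.
g^-0.18 = 1.62^-0.18 = 0.9168
D / (0.0077 × 0.9168) = 26000 / (7.059 × 10^-3) = 3.683 × 10^6
E = (3.683 × 10^6)^3.1056 = 2.466 × 10^20 J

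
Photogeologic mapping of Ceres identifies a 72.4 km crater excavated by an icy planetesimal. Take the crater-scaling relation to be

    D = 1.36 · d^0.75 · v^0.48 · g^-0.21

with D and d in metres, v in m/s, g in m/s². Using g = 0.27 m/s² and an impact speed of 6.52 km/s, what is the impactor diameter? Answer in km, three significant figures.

d ≈ 5.03 km

Rearranging for d: d = [D / (1.36 · 6520^0.48 · 0.27^-0.21)]^(1/0.75).
D = 72400 m.
6520^0.48 = 67.74
0.27^-0.21 = 1.316
Denominator = 1.36 × 67.74 × 1.316 = 121.2
D / 121.2 = 72400 / 121.2 = 597.4
d = 597.4^(1/0.75) = 597.4^1.3333 = 5030 m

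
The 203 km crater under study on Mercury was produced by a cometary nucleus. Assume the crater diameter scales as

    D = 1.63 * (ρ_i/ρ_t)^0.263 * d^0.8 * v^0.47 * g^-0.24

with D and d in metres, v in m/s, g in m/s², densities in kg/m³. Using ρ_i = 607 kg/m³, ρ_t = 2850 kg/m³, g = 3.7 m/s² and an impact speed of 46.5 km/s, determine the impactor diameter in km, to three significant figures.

d ≈ 10.4 km

Rearranging for d: d = [D / (1.63 · (607/2850)^0.263 · 46500^0.47 · 3.7^-0.24)]^(1/0.8).
D = 203000 m.
(607/2850)^0.263 = 0.6658
46500^0.47 = 156.2
3.7^-0.24 = 0.7305
Denominator = 1.63 × 0.6658 × 156.2 × 0.7305 = 123.8
D / 123.8 = 203000 / 123.8 = 1640
d = 1640^(1/0.8) = 1640^1.25 = 10436 m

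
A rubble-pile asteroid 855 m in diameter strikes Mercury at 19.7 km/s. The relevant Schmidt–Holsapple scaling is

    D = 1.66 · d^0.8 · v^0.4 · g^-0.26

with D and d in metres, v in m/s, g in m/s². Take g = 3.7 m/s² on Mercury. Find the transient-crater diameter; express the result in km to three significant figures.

D ≈ 13.7 km

In SI units: v = 19700 m/s.
d^0.8 = 855^0.8 = 221.6
v^0.4 = 19700^0.4 = 52.21
g^-0.26 = 3.7^-0.26 = 0.7117
D = 1.66 × 221.6 × 52.21 × 0.7117 = 13669 m
   = 13.67 km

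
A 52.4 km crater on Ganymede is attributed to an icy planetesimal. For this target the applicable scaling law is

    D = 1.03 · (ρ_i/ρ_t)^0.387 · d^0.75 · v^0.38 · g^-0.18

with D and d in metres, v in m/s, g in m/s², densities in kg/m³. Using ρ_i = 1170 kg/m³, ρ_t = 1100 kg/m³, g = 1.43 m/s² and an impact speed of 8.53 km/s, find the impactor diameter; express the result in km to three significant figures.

Rearranging for d: d = [D / (1.03 · (1170/1100)^0.387 · 8530^0.38 · 1.43^-0.18)]^(1/0.75).
D = 52400 m.
(1170/1100)^0.387 = 1.024
8530^0.38 = 31.17
1.43^-0.18 = 0.9376
Denominator = 1.03 × 1.024 × 31.17 × 0.9376 = 30.82
D / 30.82 = 52400 / 30.82 = 1700
d = 1700^(1/0.75) = 1700^1.3333 = 20284 m

d ≈ 20.3 km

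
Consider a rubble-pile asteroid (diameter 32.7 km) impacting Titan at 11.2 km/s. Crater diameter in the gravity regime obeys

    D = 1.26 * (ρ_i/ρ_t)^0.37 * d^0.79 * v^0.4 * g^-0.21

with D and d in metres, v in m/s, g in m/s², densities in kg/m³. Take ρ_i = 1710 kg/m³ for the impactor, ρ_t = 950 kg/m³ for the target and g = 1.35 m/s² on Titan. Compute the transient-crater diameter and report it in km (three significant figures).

In SI units: d = 32700 m, v = 11200 m/s.
(ρ_i/ρ_t)^0.37 = (1710/950)^0.37 = 1.243
d^0.79 = 32700^0.79 = 3685
v^0.4 = 11200^0.4 = 41.66
g^-0.21 = 1.35^-0.21 = 0.9389
D = 1.26 × 1.243 × 3685 × 41.66 × 0.9389 = 2.257 × 10^5 m
   = 225.7 km

D ≈ 226 km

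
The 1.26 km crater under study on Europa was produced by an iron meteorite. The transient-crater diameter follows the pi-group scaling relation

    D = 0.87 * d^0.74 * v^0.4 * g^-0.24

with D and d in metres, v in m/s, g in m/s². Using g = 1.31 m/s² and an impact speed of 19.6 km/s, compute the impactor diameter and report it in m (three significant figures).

Rearranging for d: d = [D / (0.87 · 19600^0.4 · 1.31^-0.24)]^(1/0.74).
D = 1260 m.
19600^0.4 = 52.11
1.31^-0.24 = 0.9372
Denominator = 0.87 × 52.11 × 0.9372 = 42.49
D / 42.49 = 1260 / 42.49 = 29.65
d = 29.65^(1/0.74) = 29.65^1.3514 = 97.57 m

d ≈ 97.6 m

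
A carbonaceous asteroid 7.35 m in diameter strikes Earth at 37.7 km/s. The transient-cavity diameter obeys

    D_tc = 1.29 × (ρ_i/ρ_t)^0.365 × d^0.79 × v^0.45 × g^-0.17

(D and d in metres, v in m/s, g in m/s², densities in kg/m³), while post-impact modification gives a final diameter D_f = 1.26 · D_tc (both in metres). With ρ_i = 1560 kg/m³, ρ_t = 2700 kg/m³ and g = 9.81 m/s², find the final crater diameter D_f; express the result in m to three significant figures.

D_f ≈ 500 m

v = 37700 m/s.
(ρ_i/ρ_t)^0.365 = (1560/2700)^0.365 = 0.8185
d^0.79 = 7.35^0.79 = 4.835
v^0.45 = 37700^0.45 = 114.6
g^-0.17 = 9.81^-0.17 = 0.6783
D_tc = 1.29 × 0.8185 × 4.835 × 114.6 × 0.6783 = 396.8 m
D_f = 1.26 × 396.8 = 500.0 m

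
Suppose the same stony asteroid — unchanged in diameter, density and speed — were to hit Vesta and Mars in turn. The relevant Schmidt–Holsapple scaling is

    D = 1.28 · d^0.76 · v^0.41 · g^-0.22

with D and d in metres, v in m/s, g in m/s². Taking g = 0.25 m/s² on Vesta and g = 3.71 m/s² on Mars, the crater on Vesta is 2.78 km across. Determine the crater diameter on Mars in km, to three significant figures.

D ≈ 1.54 km

All impactor-dependent factors cancel in the ratio, leaving D_Mars/D_Vesta = (g_Mars/g_Vesta)^-0.22.
(3.71/0.25)^-0.22 = 14.84^-0.22 = 0.5524
D_Mars = 0.5524 × 2.78 km = 1.54 km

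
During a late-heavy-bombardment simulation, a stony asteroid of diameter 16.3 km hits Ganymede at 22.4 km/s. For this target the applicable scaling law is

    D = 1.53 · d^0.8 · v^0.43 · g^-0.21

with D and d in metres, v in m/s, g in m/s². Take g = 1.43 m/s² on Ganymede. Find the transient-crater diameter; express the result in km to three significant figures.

D ≈ 247 km

In SI units: d = 16300 m, v = 22400 m/s.
d^0.8 = 16300^0.8 = 2343
v^0.43 = 22400^0.43 = 74.23
g^-0.21 = 1.43^-0.21 = 0.9276
D = 1.53 × 2343 × 74.23 × 0.9276 = 2.468 × 10^5 m
   = 246.8 km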